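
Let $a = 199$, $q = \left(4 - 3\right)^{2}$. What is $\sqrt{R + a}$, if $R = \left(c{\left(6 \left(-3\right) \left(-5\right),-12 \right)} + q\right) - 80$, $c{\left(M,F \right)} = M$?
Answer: $\sqrt{210} \approx 14.491$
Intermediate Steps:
$q = 1$ ($q = 1^{2} = 1$)
$R = 11$ ($R = \left(6 \left(-3\right) \left(-5\right) + 1\right) - 80 = \left(\left(-18\right) \left(-5\right) + 1\right) - 80 = \left(90 + 1\right) - 80 = 91 - 80 = 11$)
$\sqrt{R + a} = \sqrt{11 + 199} = \sqrt{210}$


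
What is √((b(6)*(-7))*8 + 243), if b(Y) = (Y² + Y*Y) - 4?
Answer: I*√3565 ≈ 59.708*I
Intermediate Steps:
b(Y) = -4 + 2*Y² (b(Y) = (Y² + Y²) - 4 = 2*Y² - 4 = -4 + 2*Y²)
√((b(6)*(-7))*8 + 243) = √(((-4 + 2*6²)*(-7))*8 + 243) = √(((-4 + 2*36)*(-7))*8 + 243) = √(((-4 + 72)*(-7))*8 + 243) = √((68*(-7))*8 + 243) = √(-476*8 + 243) = √(-3808 + 243) = √(-3565) = I*√3565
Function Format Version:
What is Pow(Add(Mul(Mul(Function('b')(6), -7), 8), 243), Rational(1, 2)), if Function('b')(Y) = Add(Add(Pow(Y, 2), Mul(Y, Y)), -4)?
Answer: Mul(I, Pow(3565, Rational(1, 2))) ≈ Mul(59.708, I)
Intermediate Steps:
Function('b')(Y) = Add(-4, Mul(2, Pow(Y, 2))) (Function('b')(Y) = Add(Add(Pow(Y, 2), Pow(Y, 2)), -4) = Add(Mul(2, Pow(Y, 2)), -4) = Add(-4, Mul(2, Pow(Y, 2))))
Pow(Add(Mul(Mul(Function('b')(6), -7), 8), 243), Rational(1, 2)) = Pow(Add(Mul(Mul(Add(-4, Mul(2, Pow(6, 2))), -7), 8), 243), Rational(1, 2)) = Pow(Add(Mul(Mul(Add(-4, Mul(2, 36)), -7), 8), 243), Rational(1, 2)) = Pow(Add(Mul(Mul(Add(-4, 72), -7), 8), 243), Rational(1, 2)) = Pow(Add(Mul(Mul(68, -7), 8), 243), Rational(1, 2)) = Pow(Add(Mul(-476, 8), 243), Rational(1, 2)) = Pow(Add(-3808, 243), Rational(1, 2)) = Pow(-3565, Rational(1, 2)) = Mul(I, Pow(3565, Rational(1, 2)))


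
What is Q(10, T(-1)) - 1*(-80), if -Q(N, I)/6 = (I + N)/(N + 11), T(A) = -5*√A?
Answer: 540/7 + 10*I/7 ≈ 77.143 + 1.4286*I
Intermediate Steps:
Q(N, I) = -6*(I + N)/(11 + N) (Q(N, I) = -6*(I + N)/(N + 11) = -6*(I + N)/(11 + N))
Q(10, T(-1)) - 1*(-80) = 6*(-(-5)*√(-1) - 1*10)/(11 + 10) - 1*(-80) = 6*(-(-5)*I - 10)/21 + 80 = 6*(1/21)*(5*I - 10) + 80 = 6*(1/21)*(-10 + 5*I) + 80 = (-20/7 + 10*I/7) + 80 = 540/7 + 10*I/7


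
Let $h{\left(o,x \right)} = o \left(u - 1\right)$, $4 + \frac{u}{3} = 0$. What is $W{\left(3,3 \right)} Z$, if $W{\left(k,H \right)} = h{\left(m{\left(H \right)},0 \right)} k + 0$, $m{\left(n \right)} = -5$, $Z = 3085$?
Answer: $601575$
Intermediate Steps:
$u = -12$ ($u = -12 + 3 \cdot 0 = -12 + 0 = -12$)
$h{\left(o,x \right)} = - 13 o$ ($h{\left(o,x \right)} = o \left(-12 - 1\right) = o \left(-13\right) = - 13 o$)
$W{\left(k,H \right)} = 65 k$ ($W{\left(k,H \right)} = \left(-13\right) \left(-5\right) k + 0 = 65 k + 0 = 65 k$)
$W{\left(3,3 \right)} Z = 65 \cdot 3 \cdot 3085 = 195 \cdot 3085 = 601575$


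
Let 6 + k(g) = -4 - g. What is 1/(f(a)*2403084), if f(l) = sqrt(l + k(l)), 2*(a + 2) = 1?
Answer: -I*sqrt(10)/24030840 ≈ -1.3159e-7*I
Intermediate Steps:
a = -3/2 (a = -2 + (1/2)*1 = -2 + 1/2 = -3/2 ≈ -1.5000)
k(g) = -10 - g (k(g) = -6 + (-4 - g) = -10 - g)
f(l) = I*sqrt(10) (f(l) = sqrt(l + (-10 - l)) = sqrt(-10) = I*sqrt(10))
1/(f(a)*2403084) = 1/((I*sqrt(10))*2403084) = 1/(2403084*I*sqrt(10)) = -I*sqrt(10)/24030840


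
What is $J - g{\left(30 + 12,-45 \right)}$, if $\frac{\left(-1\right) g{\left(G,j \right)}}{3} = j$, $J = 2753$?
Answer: $2618$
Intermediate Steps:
$g{\left(G,j \right)} = - 3 j$
$J - g{\left(30 + 12,-45 \right)} = 2753 - \left(-3\right) \left(-45\right) = 2753 - 135 = 2618$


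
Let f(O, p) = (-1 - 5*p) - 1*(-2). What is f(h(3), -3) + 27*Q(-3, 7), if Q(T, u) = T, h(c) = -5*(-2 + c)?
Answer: -65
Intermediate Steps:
h(c) = 10 - 5*c
f(O, p) = 1 - 5*p (f(O, p) = (-1 - 5*p) + 2 = 1 - 5*p)
f(h(3), -3) + 27*Q(-3, 7) = (1 - 5*(-3)) + 27*(-3) = (1 + 15) - 81 = 16 - 81 = -65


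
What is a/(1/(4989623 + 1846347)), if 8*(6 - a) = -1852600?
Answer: 1583080768570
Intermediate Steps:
a = 231581 (a = 6 - 1/8*(-1852600) = 6 + 231575 = 231581)
a/(1/(4989623 + 1846347)) = 231581/(1/(4989623 + 1846347)) = 231581/(1/6835970) = 231581*6835970 = 1583080768570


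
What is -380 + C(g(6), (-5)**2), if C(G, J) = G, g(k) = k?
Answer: -374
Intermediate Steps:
-380 + C(g(6), (-5)**2) = -380 + 6 = -374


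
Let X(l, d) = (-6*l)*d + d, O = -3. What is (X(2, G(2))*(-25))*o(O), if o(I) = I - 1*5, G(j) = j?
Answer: -4400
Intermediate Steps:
o(I) = -5 + I (o(I) = I - 5 = -5 + I)
X(l, d) = d - 6*d*l (X(l, d) = -6*d*l + d = d - 6*d*l)
(X(2, G(2))*(-25))*o(O) = ((2*(1 - 6*2))*(-25))*(-5 - 3) = ((2*(1 - 12))*(-25))*(-8) = ((2*(-11))*(-25))*(-8) = -22*(-25)*(-8) = 550*(-8) = -4400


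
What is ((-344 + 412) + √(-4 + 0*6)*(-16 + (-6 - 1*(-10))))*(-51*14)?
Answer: -48552 + 17136*I ≈ -48552.0 + 17136.0*I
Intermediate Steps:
((-344 + 412) + √(-4 + 0*6)*(-16 + (-6 - 1*(-10))))*(-51*14) = (68 + √(-4 + 0)*(-16 + (-6 + 10)))*(-714) = (68 + √(-4)*(-16 + 4))*(-714) = (68 + (2*I)*(-12))*(-714) = (68 - 24*I)*(-714) = -48552 + 17136*I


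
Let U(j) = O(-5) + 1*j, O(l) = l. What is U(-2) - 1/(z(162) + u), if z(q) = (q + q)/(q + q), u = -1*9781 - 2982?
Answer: -89333/12762 ≈ -6.9999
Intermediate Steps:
u = -12763 (u = -9781 - 2982 = -12763)
U(j) = -5 + j (U(j) = -5 + 1*j = -5 + j)
z(q) = 1 (z(q) = (2*q)/((2*q)) = (2*q)*(1/(2*q)) = 1)
U(-2) - 1/(z(162) + u) = (-5 - 2) - 1/(1 - 12763) = -7 - 1/(-12762) = -7 - 1*(-1/12762) = -7 + 1/12762 = -89333/12762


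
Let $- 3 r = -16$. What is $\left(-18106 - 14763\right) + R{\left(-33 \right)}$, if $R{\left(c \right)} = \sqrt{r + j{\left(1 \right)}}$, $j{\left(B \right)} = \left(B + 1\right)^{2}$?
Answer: $-32869 + \frac{2 \sqrt{21}}{3} \approx -32866.0$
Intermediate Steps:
$r = \frac{16}{3}$ ($r = \left(- \frac{1}{3}\right) \left(-16\right) = \frac{16}{3} \approx 5.3333$)
$j{\left(B \right)} = \left(1 + B\right)^{2}$
$R{\left(c \right)} = \frac{2 \sqrt{21}}{3}$ ($R{\left(c \right)} = \sqrt{\frac{16}{3} + \left(1 + 1\right)^{2}} = \sqrt{\frac{16}{3} + 2^{2}} = \sqrt{\frac{16}{3} + 4} = \sqrt{\frac{28}{3}} = \frac{2 \sqrt{21}}{3}$)
$\left(-18106 - 14763\right) + R{\left(-33 \right)} = \left(-18106 - 14763\right) + \frac{2 \sqrt{21}}{3} = -32869 + \frac{2 \sqrt{21}}{3}$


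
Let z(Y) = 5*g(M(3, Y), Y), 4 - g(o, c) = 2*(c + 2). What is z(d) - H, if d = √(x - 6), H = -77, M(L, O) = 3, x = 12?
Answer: 77 - 10*√6 ≈ 52.505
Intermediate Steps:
g(o, c) = -2*c (g(o, c) = 4 - 2*(c + 2) = 4 - 2*(2 + c) = 4 - (4 + 2*c) = 4 + (-4 - 2*c) = -2*c)
d = √6 (d = √(12 - 6) = √6 ≈ 2.4495)
z(Y) = -10*Y (z(Y) = 5*(-2*Y) = -10*Y)
z(d) - H = -10*√6 - 1*(-77) = -10*√6 + 77 = 77 - 10*√6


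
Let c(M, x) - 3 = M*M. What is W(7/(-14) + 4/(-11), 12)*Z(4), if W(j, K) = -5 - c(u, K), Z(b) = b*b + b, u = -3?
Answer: -340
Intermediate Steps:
c(M, x) = 3 + M**2 (c(M, x) = 3 + M*M = 3 + M**2)
Z(b) = b + b**2 (Z(b) = b**2 + b = b + b**2)
W(j, K) = -17 (W(j, K) = -5 - (3 + (-3)**2) = -5 - (3 + 9) = -5 - 1*12 = -5 - 12 = -17)
W(7/(-14) + 4/(-11), 12)*Z(4) = -68*(1 + 4) = -68*5 = -17*20 = -340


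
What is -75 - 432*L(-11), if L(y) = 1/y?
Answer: -393/11 ≈ -35.727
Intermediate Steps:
-75 - 432*L(-11) = -75 - 432/(-11) = -75 - 432*(-1/11) = -75 + 432/11 = -393/11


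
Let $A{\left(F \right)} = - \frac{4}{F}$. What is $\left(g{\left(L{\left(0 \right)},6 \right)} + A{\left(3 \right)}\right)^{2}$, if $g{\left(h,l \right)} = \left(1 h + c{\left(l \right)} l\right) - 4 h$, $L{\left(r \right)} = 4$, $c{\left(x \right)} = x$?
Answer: $\frac{4624}{9} \approx 513.78$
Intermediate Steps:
$g{\left(h,l \right)} = l^{2} - 3 h$ ($g{\left(h,l \right)} = \left(1 h + l l\right) - 4 h = \left(h + l^{2}\right) - 4 h = l^{2} - 3 h$)
$\left(g{\left(L{\left(0 \right)},6 \right)} + A{\left(3 \right)}\right)^{2} = \left(\left(6^{2} - 12\right) - \frac{4}{3}\right)^{2} = \left(\left(36 - 12\right) - \frac{4}{3}\right)^{2} = \left(24 - \frac{4}{3}\right)^{2} = \left(\frac{68}{3}\right)^{2} = \frac{4624}{9}$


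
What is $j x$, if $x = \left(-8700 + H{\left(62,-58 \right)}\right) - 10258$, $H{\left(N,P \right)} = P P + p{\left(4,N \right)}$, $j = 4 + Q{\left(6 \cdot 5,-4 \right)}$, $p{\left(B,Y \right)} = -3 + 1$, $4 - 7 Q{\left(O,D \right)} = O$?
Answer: $-4456$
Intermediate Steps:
$Q{\left(O,D \right)} = \frac{4}{7} - \frac{O}{7}$
$p{\left(B,Y \right)} = -2$
$j = \frac{2}{7}$ ($j = 4 + \left(\frac{4}{7} - \frac{6 \cdot 5}{7}\right) = 4 + \left(\frac{4}{7} - \frac{30}{7}\right) = 4 - \frac{26}{7} = \frac{2}{7} \approx 0.28571$)
$H{\left(N,P \right)} = -2 + P^{2}$ ($H{\left(N,P \right)} = P P - 2 = P^{2} - 2 = -2 + P^{2}$)
$x = -15596$ ($x = \left(-8700 - \left(2 - \left(-58\right)^{2}\right)\right) - 10258 = \left(-8700 + \left(-2 + 3364\right)\right) - 10258 = \left(-8700 + 3362\right) - 10258 = -5338 - 10258 = -15596$)
$j x = \frac{2}{7} \left(-15596\right) = -4456$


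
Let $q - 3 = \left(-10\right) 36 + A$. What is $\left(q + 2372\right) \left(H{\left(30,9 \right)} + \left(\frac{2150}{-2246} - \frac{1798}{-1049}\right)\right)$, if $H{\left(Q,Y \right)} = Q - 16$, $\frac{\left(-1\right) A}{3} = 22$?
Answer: $\frac{33881137293}{1178027} \approx 28761.0$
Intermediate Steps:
$A = -66$ ($A = \left(-3\right) 22 = -66$)
$H{\left(Q,Y \right)} = -16 + Q$
$q = -423$ ($q = 3 - 426 = -423$)
$\left(q + 2372\right) \left(H{\left(30,9 \right)} + \left(\frac{2150}{-2246} - \frac{1798}{-1049}\right)\right) = \left(-423 + 2372\right) \left(\left(-16 + 30\right) + \left(\frac{2150}{-2246} - \frac{1798}{-1049}\right)\right) = 1949 \left(14 + \left(2150 \left(- \frac{1}{2246}\right) - - \frac{1798}{1049}\right)\right) = 1949 \left(14 + \left(- \frac{1075}{1123} + \frac{1798}{1049}\right)\right) = 1949 \left(14 + \frac{891479}{1178027}\right) = 1949 \cdot \frac{17383857}{1178027} = \frac{33881137293}{1178027}$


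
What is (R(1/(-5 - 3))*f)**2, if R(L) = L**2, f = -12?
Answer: 9/256 ≈ 0.035156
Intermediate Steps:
(R(1/(-5 - 3))*f)**2 = ((1/(-5 - 3))**2*(-12))**2 = ((1/(-8))**2*(-12))**2 = ((-1/8)**2*(-12))**2 = ((1/64)*(-12))**2 = (-3/16)**2 = 9/256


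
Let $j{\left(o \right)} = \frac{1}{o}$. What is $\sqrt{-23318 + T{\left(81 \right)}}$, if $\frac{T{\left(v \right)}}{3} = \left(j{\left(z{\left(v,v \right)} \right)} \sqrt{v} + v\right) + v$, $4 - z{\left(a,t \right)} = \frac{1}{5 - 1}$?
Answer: $\frac{2 i \sqrt{142655}}{5} \approx 151.08 i$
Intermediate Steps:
$z{\left(a,t \right)} = \frac{15}{4}$ ($z{\left(a,t \right)} = 4 - \frac{1}{5 - 1} = 4 - \frac{1}{4} = \frac{15}{4}$)
$T{\left(v \right)} = 6 v + \frac{4 \sqrt{v}}{5}$ ($T{\left(v \right)} = 3 \left(\left(\frac{\sqrt{v}}{\frac{15}{4}} + v\right) + v\right) = 3 \left(\left(\frac{4 \sqrt{v}}{15} + v\right) + v\right) = 3 \left(\left(v + \frac{4 \sqrt{v}}{15}\right) + v\right) = 3 \left(2 v + \frac{4 \sqrt{v}}{15}\right) = 6 v + \frac{4 \sqrt{v}}{5}$)
$\sqrt{-23318 + T{\left(81 \right)}} = \sqrt{-23318 + \left(6 \cdot 81 + \frac{4 \sqrt{81}}{5}\right)} = \sqrt{-23318 + \left(486 + \frac{4}{5} \cdot 9\right)} = \sqrt{-23318 + \left(486 + \frac{36}{5}\right)} = \sqrt{-23318 + \frac{2466}{5}} = \sqrt{- \frac{114124}{5}} = \frac{2 i \sqrt{142655}}{5}$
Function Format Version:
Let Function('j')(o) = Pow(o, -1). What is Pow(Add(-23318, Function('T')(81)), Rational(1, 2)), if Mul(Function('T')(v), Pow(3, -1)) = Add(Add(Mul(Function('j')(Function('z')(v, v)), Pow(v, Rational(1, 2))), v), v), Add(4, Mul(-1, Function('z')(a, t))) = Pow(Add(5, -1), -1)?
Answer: Mul(Rational(2, 5), I, Pow(142655, Rational(1, 2))) ≈ Mul(151.08, I)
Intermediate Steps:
Function('z')(a, t) = Rational(15, 4) (Function('z')(a, t) = Add(4, Mul(-1, Pow(Add(5, -1), -1))) = Add(4, Mul(-1, Pow(4, -1))) = Add(4, Mul(-1, Rational(1, 4))) = Add(4, Rational(-1, 4)) = Rational(15, 4))
Function('T')(v) = Add(Mul(6, v), Mul(Rational(4, 5), Pow(v, Rational(1, 2)))) (Function('T')(v) = Mul(3, Add(Add(Mul(Pow(Rational(15, 4), -1), Pow(v, Rational(1, 2))), v), v)) = Mul(3, Add(Add(Mul(Rational(4, 15), Pow(v, Rational(1, 2))), v), v)) = Mul(3, Add(Add(v, Mul(Rational(4, 15), Pow(v, Rational(1, 2)))), v)) = Mul(3, Add(Mul(2, v), Mul(Rational(4, 15), Pow(v, Rational(1, 2))))) = Add(Mul(6, v), Mul(Rational(4, 5), Pow(v, Rational(1, 2)))))
Pow(Add(-23318, Function('T')(81)), Rational(1, 2)) = Pow(Add(-23318, Add(Mul(6, 81), Mul(Rational(4, 5), Pow(81, Rational(1, 2))))), Rational(1, 2)) = Pow(Add(-23318, Add(486, Mul(Rational(4, 5), 9))), Rational(1, 2)) = Pow(Add(-23318, Add(486, Rational(36, 5))), Rational(1, 2)) = Pow(Add(-23318, Rational(2466, 5)), Rational(1, 2)) = Pow(Rational(-114124, 5), Rational(1, 2)) = Mul(Rational(2, 5), I, Pow(142655, Rational(1, 2)))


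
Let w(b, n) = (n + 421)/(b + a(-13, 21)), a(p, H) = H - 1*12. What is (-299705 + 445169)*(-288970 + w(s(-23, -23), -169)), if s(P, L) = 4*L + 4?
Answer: -3320780491248/79 ≈ -4.2035e+10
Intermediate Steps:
a(p, H) = -12 + H (a(p, H) = H - 12 = -12 + H)
s(P, L) = 4 + 4*L
w(b, n) = (421 + n)/(9 + b) (w(b, n) = (n + 421)/(b + (-12 + 21)) = (421 + n)/(b + 9) = (421 + n)/(9 + b))
(-299705 + 445169)*(-288970 + w(s(-23, -23), -169)) = (-299705 + 445169)*(-288970 + (421 - 169)/(9 + (4 + 4*(-23)))) = 145464*(-288970 + 252/(9 + (4 - 92))) = 145464*(-288970 + 252/(9 - 88)) = 145464*(-288970 + 252/(-79)) = 145464*(-288970 - 1/79*252) = 145464*(-288970 - 252/79) = 145464*(-22828882/79) = -3320780491248/79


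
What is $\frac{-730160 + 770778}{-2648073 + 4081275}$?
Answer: $\frac{20309}{716601} \approx 0.028341$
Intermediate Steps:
$\frac{-730160 + 770778}{-2648073 + 4081275} = \frac{40618}{1433202} = 40618 \cdot \frac{1}{1433202} = \frac{20309}{716601}$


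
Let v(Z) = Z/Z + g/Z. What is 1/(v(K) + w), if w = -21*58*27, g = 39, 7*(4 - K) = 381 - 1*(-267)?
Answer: -620/20388973 ≈ -3.0409e-5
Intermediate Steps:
K = -620/7 (K = 4 - (381 - 1*(-267))/7 = 4 - (381 + 267)/7 = 4 - ⅐*648 = 4 - 648/7 = -620/7 ≈ -88.571)
w = -32886 (w = -1218*27 = -32886)
v(Z) = 1 + 39/Z (v(Z) = Z/Z + 39/Z = 1 + 39/Z)
1/(v(K) + w) = 1/((39 - 620/7)/(-620/7) - 32886) = 1/(-7/620*(-347/7) - 32886) = 1/(347/620 - 32886) = 1/(-20388973/620) = -620/20388973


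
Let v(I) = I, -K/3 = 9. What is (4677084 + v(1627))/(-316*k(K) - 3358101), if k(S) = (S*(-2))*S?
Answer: -4678711/2897373 ≈ -1.6148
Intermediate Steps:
K = -27 (K = -3*9 = -27)
k(S) = -2*S**2 (k(S) = (-2*S)*S = -2*S**2)
(4677084 + v(1627))/(-316*k(K) - 3358101) = (4677084 + 1627)/(-(-632)*(-27)**2 - 3358101) = 4678711/(-(-632)*729 - 3358101) = 4678711/(-316*(-1458) - 3358101) = 4678711/(460728 - 3358101) = 4678711/(-2897373) = 4678711*(-1/2897373) = -4678711/2897373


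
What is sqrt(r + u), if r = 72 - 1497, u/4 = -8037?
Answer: 19*I*sqrt(93) ≈ 183.23*I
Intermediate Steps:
u = -32148 (u = 4*(-8037) = -32148)
r = -1425
sqrt(r + u) = sqrt(-1425 - 32148) = sqrt(-33573) = 19*I*sqrt(93)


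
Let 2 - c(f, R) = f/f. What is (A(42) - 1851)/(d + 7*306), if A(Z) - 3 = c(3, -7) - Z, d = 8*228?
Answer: -1889/3966 ≈ -0.47630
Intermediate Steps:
c(f, R) = 1 (c(f, R) = 2 - f/f = 2 - 1*1 = 2 - 1 = 1)
d = 1824
A(Z) = 4 - Z (A(Z) = 3 + (1 - Z) = 4 - Z)
(A(42) - 1851)/(d + 7*306) = ((4 - 1*42) - 1851)/(1824 + 7*306) = ((4 - 42) - 1851)/(1824 + 2142) = (-38 - 1851)/3966 = -1889*1/3966 = -1889/3966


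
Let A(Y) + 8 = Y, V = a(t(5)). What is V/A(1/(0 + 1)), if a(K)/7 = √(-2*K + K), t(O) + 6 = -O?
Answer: -√11 ≈ -3.3166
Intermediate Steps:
t(O) = -6 - O
a(K) = 7*√(-K) (a(K) = 7*√(-2*K + K) = 7*√(-K))
V = 7*√11 (V = 7*√(-(-6 - 1*5)) = 7*√(-(-6 - 5)) = 7*√(-1*(-11)) = 7*√11 ≈ 23.216)
A(Y) = -8 + Y
V/A(1/(0 + 1)) = (7*√11)/(-8 + 1/(0 + 1)) = (7*√11)/(-8 + 1/1) = (7*√11)/(-8 + 1) = (7*√11)/(-7) = (7*√11)*(-⅐) = -√11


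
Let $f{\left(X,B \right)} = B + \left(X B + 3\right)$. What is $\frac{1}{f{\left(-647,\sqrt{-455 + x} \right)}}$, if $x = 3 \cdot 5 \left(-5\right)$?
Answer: $\frac{3}{221177489} + \frac{646 i \sqrt{530}}{221177489} \approx 1.3564 \cdot 10^{-8} + 6.724 \cdot 10^{-5} i$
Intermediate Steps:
$x = -75$ ($x = 15 \left(-5\right) = -75$)
$f{\left(X,B \right)} = 3 + B + B X$ ($f{\left(X,B \right)} = B + \left(B X + 3\right) = B + \left(3 + B X\right) = 3 + B + B X$)
$\frac{1}{f{\left(-647,\sqrt{-455 + x} \right)}} = \frac{1}{3 + \sqrt{-455 - 75} + \sqrt{-455 - 75} \left(-647\right)} = \frac{1}{3 + \sqrt{-530} + \sqrt{-530} \left(-647\right)} = \frac{1}{3 + i \sqrt{530} + i \sqrt{530} \left(-647\right)} = \frac{1}{3 + i \sqrt{530} - 647 i \sqrt{530}} = \frac{1}{3 - 646 i \sqrt{530}}$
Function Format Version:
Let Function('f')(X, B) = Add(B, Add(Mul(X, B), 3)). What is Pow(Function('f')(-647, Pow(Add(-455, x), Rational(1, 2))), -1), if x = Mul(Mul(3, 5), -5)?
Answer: Add(Rational(3, 221177489), Mul(Rational(646, 221177489), I, Pow(530, Rational(1, 2)))) ≈ Add(1.3564e-8, Mul(6.7240e-5, I))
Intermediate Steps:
x = -75 (x = Mul(15, -5) = -75)
Function('f')(X, B) = Add(3, B, Mul(B, X)) (Function('f')(X, B) = Add(B, Add(Mul(B, X), 3)) = Add(B, Add(3, Mul(B, X))) = Add(3, B, Mul(B, X)))
Pow(Function('f')(-647, Pow(Add(-455, x), Rational(1, 2))), -1) = Pow(Add(3, Pow(Add(-455, -75), Rational(1, 2)), Mul(Pow(Add(-455, -75), Rational(1, 2)), -647)), -1) = Pow(Add(3, Pow(-530, Rational(1, 2)), Mul(Pow(-530, Rational(1, 2)), -647)), -1) = Pow(Add(3, Mul(I, Pow(530, Rational(1, 2))), Mul(Mul(I, Pow(530, Rational(1, 2))), -647)), -1) = Pow(Add(3, Mul(I, Pow(530, Rational(1, 2))), Mul(-647, I, Pow(530, Rational(1, 2)))), -1) = Pow(Add(3, Mul(-646, I, Pow(530, Rational(1, 2)))), -1)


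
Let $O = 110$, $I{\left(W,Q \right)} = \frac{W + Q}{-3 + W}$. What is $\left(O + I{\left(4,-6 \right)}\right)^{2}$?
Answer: $11664$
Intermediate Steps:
$I{\left(W,Q \right)} = \frac{Q + W}{-3 + W}$
$\left(O + I{\left(4,-6 \right)}\right)^{2} = \left(110 + \frac{-6 + 4}{-3 + 4}\right)^{2} = \left(110 + 1^{-1} \left(-2\right)\right)^{2} = \left(110 + 1 \left(-2\right)\right)^{2} = \left(110 - 2\right)^{2} = 108^{2} = 11664$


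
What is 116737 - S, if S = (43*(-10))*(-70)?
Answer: 86637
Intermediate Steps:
S = 30100 (S = -430*(-70) = 30100)
116737 - S = 116737 - 1*30100 = 116737 - 30100 = 86637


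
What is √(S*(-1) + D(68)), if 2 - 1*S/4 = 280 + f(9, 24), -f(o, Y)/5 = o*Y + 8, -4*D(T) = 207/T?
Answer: I*√15577151/68 ≈ 58.041*I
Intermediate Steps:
D(T) = -207/(4*T)
f(o, Y) = -40 - 5*Y*o (f(o, Y) = -5*(o*Y + 8) = -5*(Y*o + 8) = -5*(8 + Y*o) = -40 - 5*Y*o)
S = 3368 (S = 8 - 4*(280 + (-40 - 5*24*9)) = 8 - 4*(280 + (-40 - 1080)) = 8 - 4*(280 - 1120) = 8 - 4*(-840) = 8 + 3360 = 3368)
√(S*(-1) + D(68)) = √(3368*(-1) - 207/4/68) = √(-3368 - 207/4*1/68) = √(-3368 - 207/272) = √(-916303/272) = I*√15577151/68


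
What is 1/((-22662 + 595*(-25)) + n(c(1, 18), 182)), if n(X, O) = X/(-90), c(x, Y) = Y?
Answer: -5/187686 ≈ -2.6640e-5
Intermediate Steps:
n(X, O) = -X/90 (n(X, O) = X*(-1/90) = -X/90)
1/((-22662 + 595*(-25)) + n(c(1, 18), 182)) = 1/((-22662 + 595*(-25)) - 1/90*18) = 1/((-22662 - 14875) - 1/5) = 1/(-37537 - 1/5) = 1/(-187686/5) = -5/187686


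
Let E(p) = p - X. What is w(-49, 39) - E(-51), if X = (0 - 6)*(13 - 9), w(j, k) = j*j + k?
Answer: 2467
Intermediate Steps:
w(j, k) = k + j² (w(j, k) = j² + k = k + j²)
X = -24 (X = -6*4 = -24)
E(p) = 24 + p (E(p) = p - 1*(-24) = p + 24 = 24 + p)
w(-49, 39) - E(-51) = (39 + (-49)²) - (24 - 51) = (39 + 2401) - 1*(-27) = 2440 + 27 = 2467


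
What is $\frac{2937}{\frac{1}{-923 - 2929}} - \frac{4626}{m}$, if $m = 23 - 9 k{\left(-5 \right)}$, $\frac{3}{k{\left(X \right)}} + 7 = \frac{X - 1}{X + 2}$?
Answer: $- \frac{803257569}{71} \approx -1.1313 \cdot 10^{7}$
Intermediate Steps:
$k{\left(X \right)} = \frac{3}{-7 + \frac{-1 + X}{2 + X}}$ ($k{\left(X \right)} = \frac{3}{-7 + \frac{X - 1}{X + 2}} = \frac{3}{-7 + \frac{-1 + X}{2 + X}}$)
$m = \frac{142}{5}$ ($m = 23 - 9 \frac{-2 - -5}{5 + 2 \left(-5\right)} = 23 - 9 \frac{-2 + 5}{5 - 10} = 23 - 9 \frac{1}{-5} \cdot 3 = 23 - 9 \left(\left(- \frac{1}{5}\right) 3\right) = 23 - - \frac{27}{5} = 23 + \frac{27}{5} = \frac{142}{5} \approx 28.4$)
$\frac{2937}{\frac{1}{-923 - 2929}} - \frac{4626}{m} = \frac{2937}{\frac{1}{-923 - 2929}} - \frac{4626}{\frac{142}{5}} = \frac{2937}{\frac{1}{-3852}} - \frac{11565}{71} = \frac{2937}{- \frac{1}{3852}} - \frac{11565}{71} = 2937 \left(-3852\right) - \frac{11565}{71} = -11313324 - \frac{11565}{71} = - \frac{803257569}{71}$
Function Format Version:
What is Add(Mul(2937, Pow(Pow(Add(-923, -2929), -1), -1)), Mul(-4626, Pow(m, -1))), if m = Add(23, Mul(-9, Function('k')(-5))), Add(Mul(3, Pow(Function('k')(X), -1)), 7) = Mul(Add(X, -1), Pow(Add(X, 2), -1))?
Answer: Rational(-803257569, 71) ≈ -1.1313e+7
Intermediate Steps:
Function('k')(X) = Mul(3, Pow(Add(-7, Mul(Pow(Add(2, X), -1), Add(-1, X))), -1)) (Function('k')(X) = Mul(3, Pow(Add(-7, Mul(Add(X, -1), Pow(Add(X, 2), -1))), -1)) = Mul(3, Pow(Add(-7, Mul(Add(-1, X), Pow(Add(2, X), -1))), -1)) = Mul(3, Pow(Add(-7, Mul(Pow(Add(2, X), -1), Add(-1, X))), -1)))
m = Rational(142, 5) (m = Add(23, Mul(-9, Mul(Pow(Add(5, Mul(2, -5)), -1), Add(-2, Mul(-1, -5))))) = Add(23, Mul(-9, Mul(Pow(Add(5, -10), -1), Add(-2, 5)))) = Add(23, Mul(-9, Mul(Pow(-5, -1), 3))) = Add(23, Mul(-9, Mul(Rational(-1, 5), 3))) = Add(23, Mul(-9, Rational(-3, 5))) = Add(23, Rational(27, 5)) = Rational(142, 5) ≈ 28.400)
Add(Mul(2937, Pow(Pow(Add(-923, -2929), -1), -1)), Mul(-4626, Pow(m, -1))) = Add(Mul(2937, Pow(Pow(Add(-923, -2929), -1), -1)), Mul(-4626, Pow(Rational(142, 5), -1))) = Add(Mul(2937, Pow(Pow(-3852, -1), -1)), Mul(-4626, Rational(5, 142))) = Add(Mul(2937, Pow(Rational(-1, 3852), -1)), Rational(-11565, 71)) = Add(Mul(2937, -3852), Rational(-11565, 71)) = Add(-11313324, Rational(-11565, 71)) = Rational(-803257569, 71)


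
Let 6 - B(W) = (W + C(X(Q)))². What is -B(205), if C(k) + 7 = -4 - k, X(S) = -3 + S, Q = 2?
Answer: 38019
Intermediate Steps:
C(k) = -11 - k (C(k) = -7 + (-4 - k) = -11 - k)
B(W) = 6 - (-10 + W)² (B(W) = 6 - (W + (-11 - (-3 + 2)))² = 6 - (W + (-11 - 1*(-1)))² = 6 - (W + (-11 + 1))² = 6 - (W - 10)² = 6 - (-10 + W)²)
-B(205) = -(6 - (-10 + 205)²) = -(6 - 1*195²) = -(6 - 1*38025) = -(6 - 38025) = -1*(-38019) = 38019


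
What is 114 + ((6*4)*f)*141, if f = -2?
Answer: -6654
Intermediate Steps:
114 + ((6*4)*f)*141 = 114 + ((6*4)*(-2))*141 = 114 + (24*(-2))*141 = 114 - 48*141 = 114 - 6768 = -6654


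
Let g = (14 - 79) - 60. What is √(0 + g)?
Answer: 5*I*√5 ≈ 11.18*I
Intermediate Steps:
g = -125 (g = -65 - 60 = -125)
√(0 + g) = √(0 - 125) = √(-125) = 5*I*√5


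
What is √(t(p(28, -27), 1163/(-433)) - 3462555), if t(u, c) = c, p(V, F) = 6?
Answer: I*√649191477974/433 ≈ 1860.8*I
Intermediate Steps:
√(t(p(28, -27), 1163/(-433)) - 3462555) = √(1163/(-433) - 3462555) = √(1163*(-1/433) - 3462555) = √(-1163/433 - 3462555) = √(-1499287478/433) = I*√649191477974/433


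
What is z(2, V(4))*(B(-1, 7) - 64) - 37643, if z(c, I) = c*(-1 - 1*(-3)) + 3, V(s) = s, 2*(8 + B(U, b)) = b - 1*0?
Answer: -76245/2 ≈ -38123.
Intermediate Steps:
B(U, b) = -8 + b/2 (B(U, b) = -8 + (b - 1*0)/2 = -8 + (b + 0)/2 = -8 + b/2)
z(c, I) = 3 + 2*c (z(c, I) = c*(-1 + 3) + 3 = c*2 + 3 = 2*c + 3 = 3 + 2*c)
z(2, V(4))*(B(-1, 7) - 64) - 37643 = (3 + 2*2)*((-8 + (1/2)*7) - 64) - 37643 = (3 + 4)*((-8 + 7/2) - 64) - 37643 = 7*(-9/2 - 64) - 37643 = 7*(-137/2) - 37643 = -959/2 - 37643 = -76245/2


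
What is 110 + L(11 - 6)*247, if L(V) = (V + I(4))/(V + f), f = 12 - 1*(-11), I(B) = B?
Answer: 5303/28 ≈ 189.39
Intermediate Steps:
f = 23 (f = 12 + 11 = 23)
L(V) = (4 + V)/(23 + V) (L(V) = (V + 4)/(V + 23) = (4 + V)/(23 + V))
110 + L(11 - 6)*247 = 110 + ((4 + (11 - 6))/(23 + (11 - 6)))*247 = 110 + ((4 + 5)/(23 + 5))*247 = 110 + (9/28)*247 = 110 + 2223/28 = 5303/28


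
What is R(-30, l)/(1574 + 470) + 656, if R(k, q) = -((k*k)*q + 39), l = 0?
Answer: 1340825/2044 ≈ 655.98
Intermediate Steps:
R(k, q) = -39 - q*k**2 (R(k, q) = -(k**2*q + 39) = -(q*k**2 + 39) = -(39 + q*k**2) = -39 - q*k**2)
R(-30, l)/(1574 + 470) + 656 = (-39 - 1*0*(-30)**2)/(1574 + 470) + 656 = (-39 - 1*0*900)/2044 + 656 = (-39 + 0)*(1/2044) + 656 = -39*1/2044 + 656 = -39/2044 + 656 = 1340825/2044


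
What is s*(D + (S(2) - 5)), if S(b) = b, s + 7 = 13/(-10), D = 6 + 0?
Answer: -249/10 ≈ -24.900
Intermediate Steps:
D = 6
s = -83/10 (s = -7 + 13/(-10) = -7 + 13*(-1/10) = -7 - 13/10 = -83/10 ≈ -8.3000)
s*(D + (S(2) - 5)) = -83*(6 + (2 - 5))/10 = -83*(6 - 3)/10 = -83/10*3 = -249/10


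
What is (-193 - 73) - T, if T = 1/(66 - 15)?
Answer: -13567/51 ≈ -266.02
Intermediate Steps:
T = 1/51 ≈ 0.019608
(-193 - 73) - T = (-193 - 73) - 1*1/51 = -266 - 1/51 = -13567/51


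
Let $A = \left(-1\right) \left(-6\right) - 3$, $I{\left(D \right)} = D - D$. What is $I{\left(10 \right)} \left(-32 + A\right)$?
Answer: $0$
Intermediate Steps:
$I{\left(D \right)} = 0$
$A = 3$ ($A = 6 - 3 = 3$)
$I{\left(10 \right)} \left(-32 + A\right) = 0 \left(-32 + 3\right) = 0 \left(-29\right) = 0$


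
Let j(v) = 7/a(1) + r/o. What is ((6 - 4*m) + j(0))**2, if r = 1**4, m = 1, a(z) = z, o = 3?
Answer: 784/9 ≈ 87.111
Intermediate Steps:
r = 1
j(v) = 22/3 (j(v) = 7/1 + 1/3 = 7*1 + 1*(1/3) = 7 + 1/3 = 22/3)
((6 - 4*m) + j(0))**2 = ((6 - 4*1) + 22/3)**2 = ((6 - 4) + 22/3)**2 = (2 + 22/3)**2 = (28/3)**2 = 784/9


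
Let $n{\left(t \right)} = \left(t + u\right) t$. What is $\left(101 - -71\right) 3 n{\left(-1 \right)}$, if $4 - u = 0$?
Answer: $-1548$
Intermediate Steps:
$u = 4$ ($u = 4 - 0 = 4 + 0 = 4$)
$n{\left(t \right)} = t \left(4 + t\right)$ ($n{\left(t \right)} = \left(t + 4\right) t = \left(4 + t\right) t = t \left(4 + t\right)$)
$\left(101 - -71\right) 3 n{\left(-1 \right)} = \left(101 - -71\right) 3 \left(- (4 - 1)\right) = \left(101 + 71\right) 3 \left(\left(-1\right) 3\right) = 172 \cdot 3 \left(-3\right) = 172 \left(-9\right) = -1548$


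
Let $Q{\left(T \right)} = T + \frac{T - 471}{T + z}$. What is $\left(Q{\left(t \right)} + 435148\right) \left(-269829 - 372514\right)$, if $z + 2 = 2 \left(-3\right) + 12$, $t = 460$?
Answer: $- \frac{129831716722643}{464} \approx -2.7981 \cdot 10^{11}$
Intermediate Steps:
$z = 4$ ($z = -2 + \left(2 \left(-3\right) + 12\right) = -2 + \left(-6 + 12\right) = -2 + 6 = 4$)
$Q{\left(T \right)} = T + \frac{-471 + T}{4 + T}$ ($Q{\left(T \right)} = T + \frac{T - 471}{T + 4} = T + \frac{-471 + T}{4 + T}$)
$\left(Q{\left(t \right)} + 435148\right) \left(-269829 - 372514\right) = \left(\frac{-471 + 460^{2} + 5 \cdot 460}{4 + 460} + 435148\right) \left(-269829 - 372514\right) = \left(\frac{-471 + 211600 + 2300}{464} + 435148\right) \left(-642343\right) = \left(\frac{1}{464} \cdot 213429 + 435148\right) \left(-642343\right) = \left(\frac{213429}{464} + 435148\right) \left(-642343\right) = \frac{202122101}{464} \left(-642343\right) = - \frac{129831716722643}{464}$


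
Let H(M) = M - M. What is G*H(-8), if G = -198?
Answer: 0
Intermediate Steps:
H(M) = 0
G*H(-8) = -198*0 = 0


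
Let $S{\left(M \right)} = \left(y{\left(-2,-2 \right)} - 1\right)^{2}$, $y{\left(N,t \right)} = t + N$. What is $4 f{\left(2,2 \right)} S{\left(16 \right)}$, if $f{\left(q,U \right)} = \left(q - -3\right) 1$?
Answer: $500$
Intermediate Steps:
$y{\left(N,t \right)} = N + t$
$f{\left(q,U \right)} = 3 + q$ ($f{\left(q,U \right)} = \left(q + 3\right) 1 = \left(3 + q\right) 1 = 3 + q$)
$S{\left(M \right)} = 25$ ($S{\left(M \right)} = \left(\left(-2 - 2\right) - 1\right)^{2} = \left(-4 - 1\right)^{2} = \left(-5\right)^{2} = 25$)
$4 f{\left(2,2 \right)} S{\left(16 \right)} = 4 \left(3 + 2\right) 25 = 4 \cdot 5 \cdot 25 = 20 \cdot 25 = 500$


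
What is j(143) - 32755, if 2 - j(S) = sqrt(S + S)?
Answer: -32753 - sqrt(286) ≈ -32770.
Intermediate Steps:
j(S) = 2 - sqrt(2)*sqrt(S) (j(S) = 2 - sqrt(S + S) = 2 - sqrt(2*S) = 2 - sqrt(2)*sqrt(S))
j(143) - 32755 = (2 - sqrt(2)*sqrt(143)) - 32755 = (2 - sqrt(286)) - 32755 = -32753 - sqrt(286)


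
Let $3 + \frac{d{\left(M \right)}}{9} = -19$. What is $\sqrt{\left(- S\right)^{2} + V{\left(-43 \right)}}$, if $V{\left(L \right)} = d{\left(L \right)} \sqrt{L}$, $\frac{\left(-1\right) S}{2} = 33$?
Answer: $3 \sqrt{484 - 22 i \sqrt{43}} \approx 66.714 - 9.731 i$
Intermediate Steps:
$S = -66$ ($S = \left(-2\right) 33 = -66$)
$d{\left(M \right)} = -198$ ($d{\left(M \right)} = -27 + 9 \left(-19\right) = -27 - 171 = -198$)
$V{\left(L \right)} = - 198 \sqrt{L}$
$\sqrt{\left(- S\right)^{2} + V{\left(-43 \right)}} = \sqrt{\left(\left(-1\right) \left(-66\right)\right)^{2} - 198 \sqrt{-43}} = \sqrt{66^{2} - 198 i \sqrt{43}} = \sqrt{4356 - 198 i \sqrt{43}}$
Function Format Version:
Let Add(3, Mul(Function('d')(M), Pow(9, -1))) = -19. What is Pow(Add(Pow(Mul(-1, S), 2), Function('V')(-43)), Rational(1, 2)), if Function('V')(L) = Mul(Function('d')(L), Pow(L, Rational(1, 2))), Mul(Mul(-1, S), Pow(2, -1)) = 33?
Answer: Mul(3, Pow(Add(484, Mul(-22, I, Pow(43, Rational(1, 2)))), Rational(1, 2))) ≈ Add(66.714, Mul(-9.7310, I))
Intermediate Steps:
S = -66 (S = Mul(-2, 33) = -66)
Function('d')(M) = -198 (Function('d')(M) = Add(-27, Mul(9, -19)) = Add(-27, -171) = -198)
Function('V')(L) = Mul(-198, Pow(L, Rational(1, 2)))
Pow(Add(Pow(Mul(-1, S), 2), Function('V')(-43)), Rational(1, 2)) = Pow(Add(Pow(Mul(-1, -66), 2), Mul(-198, Pow(-43, Rational(1, 2)))), Rational(1, 2)) = Pow(Add(Pow(66, 2), Mul(-198, Mul(I, Pow(43, Rational(1, 2))))), Rational(1, 2)) = Pow(Add(4356, Mul(-198, I, Pow(43, Rational(1, 2)))), Rational(1, 2))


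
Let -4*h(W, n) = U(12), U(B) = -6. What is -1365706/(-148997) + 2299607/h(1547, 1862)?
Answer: 685273185476/446991 ≈ 1.5331e+6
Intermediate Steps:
h(W, n) = 3/2 (h(W, n) = -¼*(-6) = 3/2)
-1365706/(-148997) + 2299607/h(1547, 1862) = -1365706/(-148997) + 2299607/(3/2) = -1365706*(-1/148997) + 2299607*(⅔) = 1365706/148997 + 4599214/3 = 685273185476/446991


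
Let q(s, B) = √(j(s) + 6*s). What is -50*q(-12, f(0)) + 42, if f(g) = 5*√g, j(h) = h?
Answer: 42 - 100*I*√21 ≈ 42.0 - 458.26*I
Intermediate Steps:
q(s, B) = √7*√s (q(s, B) = √(s + 6*s) = √(7*s) = √7*√s)
-50*q(-12, f(0)) + 42 = -50*√7*√(-12) + 42 = -50*√7*2*I*√3 + 42 = -100*I*√21 + 42 = 42 - 100*I*√21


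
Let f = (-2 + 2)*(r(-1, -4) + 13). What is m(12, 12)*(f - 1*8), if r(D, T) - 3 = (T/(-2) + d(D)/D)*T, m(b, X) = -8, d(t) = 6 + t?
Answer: 64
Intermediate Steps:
r(D, T) = 3 + T*(-T/2 + (6 + D)/D) (r(D, T) = 3 + (T/(-2) + (6 + D)/D)*T = 3 + (T*(-½) + (6 + D)/D)*T = 3 + (-T/2 + (6 + D)/D)*T = 3 + T*(-T/2 + (6 + D)/D))
f = 0 (f = (-2 + 2)*((3 - 4 - ½*(-4)² + 6*(-4)/(-1)) + 13) = 0*((3 - 4 - ½*16 + 6*(-4)*(-1)) + 13) = 0*((3 - 4 - 8 + 24) + 13) = 0*(15 + 13) = 0*28 = 0)
m(12, 12)*(f - 1*8) = -8*(0 - 1*8) = -8*(0 - 8) = -8*(-8) = 64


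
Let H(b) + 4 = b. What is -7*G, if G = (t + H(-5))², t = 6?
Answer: -63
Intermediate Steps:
H(b) = -4 + b
G = 9 (G = (6 + (-4 - 5))² = (6 - 9)² = (-3)² = 9)
-7*G = -7*9 = -63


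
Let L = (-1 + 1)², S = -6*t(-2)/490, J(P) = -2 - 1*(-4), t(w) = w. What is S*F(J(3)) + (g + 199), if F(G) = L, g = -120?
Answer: 79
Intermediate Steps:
J(P) = 2 (J(P) = -2 + 4 = 2)
S = 6/245 (S = -6*(-2)/490 = 12*(1/490) = 6/245 ≈ 0.024490)
L = 0 (L = 0² = 0)
F(G) = 0
S*F(J(3)) + (g + 199) = (6/245)*0 + (-120 + 199) = 0 + 79 = 79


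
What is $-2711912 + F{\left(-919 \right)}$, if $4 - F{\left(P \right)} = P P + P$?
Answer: $-3555550$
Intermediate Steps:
$F{\left(P \right)} = 4 - P - P^{2}$ ($F{\left(P \right)} = 4 - \left(P P + P\right) = 4 - \left(P^{2} + P\right) = 4 - \left(P + P^{2}\right) = 4 - P - P^{2}$)
$-2711912 + F{\left(-919 \right)} = -2711912 - 843638 = -3555550$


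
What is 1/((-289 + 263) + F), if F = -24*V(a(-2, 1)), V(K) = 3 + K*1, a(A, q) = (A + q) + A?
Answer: -1/26 ≈ -0.038462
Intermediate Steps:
a(A, q) = q + 2*A
V(K) = 3 + K
F = 0 (F = -24*(3 + (1 + 2*(-2))) = -24*(3 + (1 - 4)) = -24*(3 - 3) = -24*0 = 0)
1/((-289 + 263) + F) = 1/((-289 + 263) + 0) = 1/(-26 + 0) = 1/(-26) = -1/26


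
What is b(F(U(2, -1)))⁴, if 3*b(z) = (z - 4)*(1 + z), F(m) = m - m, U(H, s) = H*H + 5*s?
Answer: 256/81 ≈ 3.1605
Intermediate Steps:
U(H, s) = H² + 5*s
F(m) = 0
b(z) = (1 + z)*(-4 + z)/3 (b(z) = ((z - 4)*(1 + z))/3 = ((-4 + z)*(1 + z))/3 = ((1 + z)*(-4 + z))/3 = (1 + z)*(-4 + z)/3)
b(F(U(2, -1)))⁴ = (-4/3 - 1*0 + (⅓)*0²)⁴ = (-4/3 + 0 + (⅓)*0)⁴ = (-4/3 + 0 + 0)⁴ = (-4/3)⁴ = 256/81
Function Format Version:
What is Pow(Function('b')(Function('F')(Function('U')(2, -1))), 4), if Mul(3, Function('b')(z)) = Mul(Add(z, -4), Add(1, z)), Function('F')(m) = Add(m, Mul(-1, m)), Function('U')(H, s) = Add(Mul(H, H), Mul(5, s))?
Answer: Rational(256, 81) ≈ 3.1605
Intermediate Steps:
Function('U')(H, s) = Add(Pow(H, 2), Mul(5, s))
Function('F')(m) = 0
Function('b')(z) = Mul(Rational(1, 3), Add(1, z), Add(-4, z)) (Function('b')(z) = Mul(Rational(1, 3), Mul(Add(z, -4), Add(1, z))) = Mul(Rational(1, 3), Mul(Add(-4, z), Add(1, z))) = Mul(Rational(1, 3), Mul(Add(1, z), Add(-4, z))) = Mul(Rational(1, 3), Add(1, z), Add(-4, z)))
Pow(Function('b')(Function('F')(Function('U')(2, -1))), 4) = Pow(Add(Rational(-4, 3), Mul(-1, 0), Mul(Rational(1, 3), Pow(0, 2))), 4) = Pow(Add(Rational(-4, 3), 0, Mul(Rational(1, 3), 0)), 4) = Pow(Add(Rational(-4, 3), 0, 0), 4) = Pow(Rational(-4, 3), 4) = Rational(256, 81)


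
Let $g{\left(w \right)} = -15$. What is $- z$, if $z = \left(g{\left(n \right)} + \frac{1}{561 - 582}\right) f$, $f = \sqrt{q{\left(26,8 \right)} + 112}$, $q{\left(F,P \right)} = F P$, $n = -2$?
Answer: $\frac{2528 \sqrt{5}}{21} \approx 269.18$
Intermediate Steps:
$f = 8 \sqrt{5}$ ($f = \sqrt{26 \cdot 8 + 112} = \sqrt{208 + 112} = \sqrt{320} = 8 \sqrt{5} \approx 17.889$)
$z = - \frac{2528 \sqrt{5}}{21}$ ($z = \left(-15 + \frac{1}{561 - 582}\right) 8 \sqrt{5} = \left(-15 + \frac{1}{-21}\right) 8 \sqrt{5} = \left(-15 - \frac{1}{21}\right) 8 \sqrt{5} = - \frac{316 \cdot 8 \sqrt{5}}{21} = - \frac{2528 \sqrt{5}}{21} \approx -269.18$)
$- z = - \frac{\left(-2528\right) \sqrt{5}}{21} = \frac{2528 \sqrt{5}}{21}$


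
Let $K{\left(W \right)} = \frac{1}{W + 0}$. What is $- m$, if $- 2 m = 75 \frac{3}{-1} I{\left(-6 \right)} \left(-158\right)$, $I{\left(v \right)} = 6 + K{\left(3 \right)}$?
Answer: $112575$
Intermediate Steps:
$K{\left(W \right)} = \frac{1}{W}$
$I{\left(v \right)} = \frac{19}{3}$ ($I{\left(v \right)} = 6 + \frac{1}{3} = \frac{19}{3}$)
$m = -112575$ ($m = - \frac{75 \frac{3}{-1} \cdot \frac{19}{3} \left(-158\right)}{2} = - \frac{75 \cdot 3 \left(-1\right) \frac{19}{3} \left(-158\right)}{2} = - \frac{75 \left(\left(-3\right) \frac{19}{3}\right) \left(-158\right)}{2} = - \frac{75 \left(-19\right) \left(-158\right)}{2} = - \frac{\left(-1425\right) \left(-158\right)}{2} = \left(- \frac{1}{2}\right) 225150 = -112575$)
$- m = \left(-1\right) \left(-112575\right) = 112575$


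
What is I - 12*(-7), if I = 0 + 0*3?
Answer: 84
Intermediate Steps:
I = 0 (I = 0 + 0 = 0)
I - 12*(-7) = 0 - 12*(-7) = 0 + 84 = 84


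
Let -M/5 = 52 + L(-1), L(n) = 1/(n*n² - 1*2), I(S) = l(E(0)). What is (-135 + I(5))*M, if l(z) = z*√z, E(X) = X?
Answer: 34875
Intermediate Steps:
l(z) = z^(3/2)
I(S) = 0 (I(S) = 0^(3/2) = 0)
L(n) = 1/(-2 + n³) (L(n) = 1/(n³ - 2) = 1/(-2 + n³))
M = -775/3 (M = -5*(52 + 1/(-2 + (-1)³)) = -5*(52 + 1/(-2 - 1)) = -5*(52 + 1/(-3)) = -5*(52 - ⅓) = -5*155/3 = -775/3 ≈ -258.33)
(-135 + I(5))*M = (-135 + 0)*(-775/3) = -135*(-775/3) = 34875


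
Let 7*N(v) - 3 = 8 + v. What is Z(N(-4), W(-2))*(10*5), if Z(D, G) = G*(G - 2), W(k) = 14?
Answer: 8400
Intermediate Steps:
N(v) = 11/7 + v/7 (N(v) = 3/7 + (8 + v)/7 = 3/7 + (8/7 + v/7) = 11/7 + v/7)
Z(D, G) = G*(-2 + G)
Z(N(-4), W(-2))*(10*5) = (14*(-2 + 14))*(10*5) = (14*12)*50 = 168*50 = 8400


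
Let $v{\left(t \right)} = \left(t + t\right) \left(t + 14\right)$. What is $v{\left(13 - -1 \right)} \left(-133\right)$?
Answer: $-104272$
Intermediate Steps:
$v{\left(t \right)} = 2 t \left(14 + t\right)$
$v{\left(13 - -1 \right)} \left(-133\right) = 2 \left(13 - -1\right) \left(14 + \left(13 - -1\right)\right) \left(-133\right) = 2 \left(13 + 1\right) \left(14 + \left(13 + 1\right)\right) \left(-133\right) = 2 \cdot 14 \left(14 + 14\right) \left(-133\right) = 2 \cdot 14 \cdot 28 \left(-133\right) = 784 \left(-133\right) = -104272$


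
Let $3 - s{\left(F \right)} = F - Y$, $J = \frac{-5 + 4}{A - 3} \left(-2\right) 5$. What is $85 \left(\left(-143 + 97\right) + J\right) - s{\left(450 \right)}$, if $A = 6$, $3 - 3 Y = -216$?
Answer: $- \frac{9758}{3} \approx -3252.7$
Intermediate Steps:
$Y = 73$ ($Y = 1 - -72 = 1 + 72 = 73$)
$J = \frac{10}{3}$ ($J = \frac{-5 + 4}{6 - 3} \left(-2\right) 5 = - \frac{1}{3} \left(-2\right) 5 = \left(-1\right) \frac{1}{3} \left(-2\right) 5 = \left(- \frac{1}{3}\right) \left(-2\right) 5 = \frac{2}{3} \cdot 5 = \frac{10}{3} \approx 3.3333$)
$s{\left(F \right)} = 76 - F$ ($s{\left(F \right)} = 3 - \left(F - 73\right) = 3 - \left(-73 + F\right) = 76 - F$)
$85 \left(\left(-143 + 97\right) + J\right) - s{\left(450 \right)} = 85 \left(\left(-143 + 97\right) + \frac{10}{3}\right) - \left(76 - 450\right) = 85 \left(-46 + \frac{10}{3}\right) - \left(76 - 450\right) = 85 \left(- \frac{128}{3}\right) - -374 = - \frac{10880}{3} + 374 = - \frac{9758}{3}$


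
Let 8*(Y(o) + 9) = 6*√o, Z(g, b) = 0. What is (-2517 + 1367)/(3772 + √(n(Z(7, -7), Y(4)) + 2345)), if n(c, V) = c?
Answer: -4337800/14225639 + 1150*√2345/14225639 ≈ -0.30101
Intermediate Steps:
Y(o) = -9 + 3*√o/4 (Y(o) = -9 + (6*√o)/8 = -9 + 3*√o/4)
(-2517 + 1367)/(3772 + √(n(Z(7, -7), Y(4)) + 2345)) = (-2517 + 1367)/(3772 + √(0 + 2345)) = -1150/(3772 + √2345)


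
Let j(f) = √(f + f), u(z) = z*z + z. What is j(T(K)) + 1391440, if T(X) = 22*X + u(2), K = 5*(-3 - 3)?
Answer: 1391440 + 2*I*√327 ≈ 1.3914e+6 + 36.166*I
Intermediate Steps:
u(z) = z + z² (u(z) = z² + z = z + z²)
K = -30 (K = 5*(-6) = -30)
T(X) = 6 + 22*X (T(X) = 22*X + 2*(1 + 2) = 22*X + 2*3 = 22*X + 6 = 6 + 22*X)
j(f) = √2*√f (j(f) = √(2*f) = √2*√f)
j(T(K)) + 1391440 = √2*√(6 + 22*(-30)) + 1391440 = √2*√(6 - 660) + 1391440 = √2*√(-654) + 1391440 = √2*(I*√654) + 1391440 = 2*I*√327 + 1391440 = 1391440 + 2*I*√327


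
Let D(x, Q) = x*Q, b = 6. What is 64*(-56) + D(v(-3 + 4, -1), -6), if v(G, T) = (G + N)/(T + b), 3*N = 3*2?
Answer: -17938/5 ≈ -3587.6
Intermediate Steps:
N = 2 (N = (3*2)/3 = (⅓)*6 = 2)
v(G, T) = (2 + G)/(6 + T) (v(G, T) = (G + 2)/(T + 6) = (2 + G)/(6 + T))
D(x, Q) = Q*x
64*(-56) + D(v(-3 + 4, -1), -6) = 64*(-56) - 6*(2 + (-3 + 4))/(6 - 1) = -3584 - 6*(2 + 1)/5 = -3584 - 6*3/5 = -3584 - 6*⅗ = -3584 - 18/5 = -17938/5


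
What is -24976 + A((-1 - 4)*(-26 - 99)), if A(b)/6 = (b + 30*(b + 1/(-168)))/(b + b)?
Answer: -87090503/3500 ≈ -24883.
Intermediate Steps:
A(b) = 3*(-5/28 + 31*b)/b (A(b) = 6*((b + 30*(b + 1/(-168)))/(b + b)) = 6*((b + 30*(b - 1/168))/((2*b))) = 6*((b + 30*(-1/168 + b))*(1/(2*b))) = 6*((b + (-5/28 + 30*b))*(1/(2*b))) = 6*((-5/28 + 31*b)*(1/(2*b))) = 6*((-5/28 + 31*b)/(2*b)) = 3*(-5/28 + 31*b)/b)
-24976 + A((-1 - 4)*(-26 - 99)) = -24976 + (93 - 15*1/((-1 - 4)*(-26 - 99))/28) = -24976 + (93 - 15/(28*((-5*(-125))))) = -24976 + (93 - 15/28/625) = -24976 + (93 - 15/28*1/625) = -24976 + (93 - 3/3500) = -24976 + 325497/3500 = -87090503/3500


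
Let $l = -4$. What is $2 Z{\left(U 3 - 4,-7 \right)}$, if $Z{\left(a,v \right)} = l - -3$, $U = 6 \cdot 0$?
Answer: $-2$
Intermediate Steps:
$U = 0$
$Z{\left(a,v \right)} = -1$ ($Z{\left(a,v \right)} = -4 - -3 = -4 + 3 = -1$)
$2 Z{\left(U 3 - 4,-7 \right)} = 2 \left(-1\right) = -2$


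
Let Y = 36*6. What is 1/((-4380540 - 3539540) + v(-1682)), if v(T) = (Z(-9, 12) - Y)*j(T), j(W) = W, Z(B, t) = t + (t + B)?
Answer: -1/7581998 ≈ -1.3189e-7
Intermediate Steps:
Z(B, t) = B + 2*t (Z(B, t) = t + (B + t) = B + 2*t)
Y = 216
v(T) = -201*T (v(T) = ((-9 + 2*12) - 1*216)*T = ((-9 + 24) - 216)*T = (15 - 216)*T = -201*T)
1/((-4380540 - 3539540) + v(-1682)) = 1/((-4380540 - 3539540) - 201*(-1682)) = 1/(-7920080 + 338082) = 1/(-7581998) = -1/7581998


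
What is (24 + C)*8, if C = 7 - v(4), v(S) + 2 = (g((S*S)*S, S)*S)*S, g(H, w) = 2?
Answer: 8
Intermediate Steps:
v(S) = -2 + 2*S**2 (v(S) = -2 + (2*S)*S = -2 + 2*S**2)
C = -23 (C = 7 - (-2 + 2*4**2) = 7 - (-2 + 2*16) = 7 - (-2 + 32) = 7 - 1*30 = 7 - 30 = -23)
(24 + C)*8 = (24 - 23)*8 = 1*8 = 8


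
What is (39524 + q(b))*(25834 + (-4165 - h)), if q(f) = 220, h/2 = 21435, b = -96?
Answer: -842612544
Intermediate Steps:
h = 42870 (h = 2*21435 = 42870)
(39524 + q(b))*(25834 + (-4165 - h)) = (39524 + 220)*(25834 + (-4165 - 1*42870)) = 39744*(25834 + (-4165 - 42870)) = 39744*(25834 - 47035) = 39744*(-21201) = -842612544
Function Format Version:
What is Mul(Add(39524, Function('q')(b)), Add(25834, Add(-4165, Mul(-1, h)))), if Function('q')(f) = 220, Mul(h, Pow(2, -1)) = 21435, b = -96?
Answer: -842612544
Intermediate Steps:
h = 42870 (h = Mul(2, 21435) = 42870)
Mul(Add(39524, Function('q')(b)), Add(25834, Add(-4165, Mul(-1, h)))) = Mul(Add(39524, 220), Add(25834, Add(-4165, Mul(-1, 42870)))) = Mul(39744, Add(25834, Add(-4165, -42870))) = Mul(39744, Add(25834, -47035)) = Mul(39744, -21201) = -842612544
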